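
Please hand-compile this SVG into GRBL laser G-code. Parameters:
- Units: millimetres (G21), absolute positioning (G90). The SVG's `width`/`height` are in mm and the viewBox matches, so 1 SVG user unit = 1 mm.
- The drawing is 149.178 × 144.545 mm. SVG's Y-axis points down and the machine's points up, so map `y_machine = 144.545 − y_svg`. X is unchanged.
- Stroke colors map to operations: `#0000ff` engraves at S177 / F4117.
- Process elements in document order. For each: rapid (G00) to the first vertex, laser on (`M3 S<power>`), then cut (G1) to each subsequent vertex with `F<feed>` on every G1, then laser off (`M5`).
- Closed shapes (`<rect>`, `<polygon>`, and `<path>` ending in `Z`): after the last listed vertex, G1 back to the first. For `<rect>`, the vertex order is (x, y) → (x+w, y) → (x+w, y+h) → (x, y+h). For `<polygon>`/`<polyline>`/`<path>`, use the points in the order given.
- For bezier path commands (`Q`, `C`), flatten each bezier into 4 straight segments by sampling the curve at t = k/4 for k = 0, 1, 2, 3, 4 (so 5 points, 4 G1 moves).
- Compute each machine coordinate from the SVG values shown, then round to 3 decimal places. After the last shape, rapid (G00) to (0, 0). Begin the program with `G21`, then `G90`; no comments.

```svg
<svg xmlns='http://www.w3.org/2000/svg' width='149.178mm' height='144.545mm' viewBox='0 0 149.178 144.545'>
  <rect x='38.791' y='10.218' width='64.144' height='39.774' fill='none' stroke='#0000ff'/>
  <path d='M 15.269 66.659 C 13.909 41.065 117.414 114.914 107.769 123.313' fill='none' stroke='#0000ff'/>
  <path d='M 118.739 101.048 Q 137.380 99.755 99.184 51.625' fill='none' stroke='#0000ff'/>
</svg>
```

G21
G90
G00 X38.791 Y134.327
M3 S177
G1 X102.935 Y134.327 F4117
G1 X102.935 Y94.553 F4117
G1 X38.791 Y94.553 F4117
G1 X38.791 Y134.327 F4117
M5
G00 X15.269 Y77.886
M3 S177
G1 X30.505 Y81.012 F4117
G1 X64.626 Y62.306 F4117
G1 X97.194 Y37.227 F4117
G1 X107.769 Y21.232 F4117
M5
G00 X118.739 Y43.497
M3 S177
G1 X124.507 Y47.071 F4117
G1 X123.171 Y56.499 F4117
G1 X114.730 Y71.782 F4117
G1 X99.184 Y92.920 F4117
M5
G00 X0.000 Y0.000

viewBox `0 0 149.178 144.545` with mm width/height → 1 unit = 1 mm. Flip: y_m = 144.545 − y_svg.

**Shape 1** — `<rect>` rectangle, stroke `#0000ff` → engrave (S177, F4117). Machine vertices: (38.791,134.327) → (102.935,134.327) → (102.935,94.553) → (38.791,94.553) → (38.791,134.327). Closed: final G1 returns to the first vertex.

**Shape 2** — `<path>` cubic bezier, stroke `#0000ff` → engrave (S177, F4117). Control points (SVG): P0=(15.269,66.659), P1=(13.909,41.065), P2=(117.414,114.914), P3=(107.769,123.313); sampled at t=k/4. Machine vertices: (15.269,77.886) → (30.505,81.012) → (64.626,62.306) → (97.194,37.227) → (107.769,21.232). Open path.

**Shape 3** — `<path>` quadratic bezier, stroke `#0000ff` → engrave (S177, F4117). Control points (SVG): P0=(118.739,101.048), P1=(137.380,99.755), P2=(99.184,51.625); sampled at t=k/4. Machine vertices: (118.739,43.497) → (124.507,47.071) → (123.171,56.499) → (114.730,71.782) → (99.184,92.920). Open path.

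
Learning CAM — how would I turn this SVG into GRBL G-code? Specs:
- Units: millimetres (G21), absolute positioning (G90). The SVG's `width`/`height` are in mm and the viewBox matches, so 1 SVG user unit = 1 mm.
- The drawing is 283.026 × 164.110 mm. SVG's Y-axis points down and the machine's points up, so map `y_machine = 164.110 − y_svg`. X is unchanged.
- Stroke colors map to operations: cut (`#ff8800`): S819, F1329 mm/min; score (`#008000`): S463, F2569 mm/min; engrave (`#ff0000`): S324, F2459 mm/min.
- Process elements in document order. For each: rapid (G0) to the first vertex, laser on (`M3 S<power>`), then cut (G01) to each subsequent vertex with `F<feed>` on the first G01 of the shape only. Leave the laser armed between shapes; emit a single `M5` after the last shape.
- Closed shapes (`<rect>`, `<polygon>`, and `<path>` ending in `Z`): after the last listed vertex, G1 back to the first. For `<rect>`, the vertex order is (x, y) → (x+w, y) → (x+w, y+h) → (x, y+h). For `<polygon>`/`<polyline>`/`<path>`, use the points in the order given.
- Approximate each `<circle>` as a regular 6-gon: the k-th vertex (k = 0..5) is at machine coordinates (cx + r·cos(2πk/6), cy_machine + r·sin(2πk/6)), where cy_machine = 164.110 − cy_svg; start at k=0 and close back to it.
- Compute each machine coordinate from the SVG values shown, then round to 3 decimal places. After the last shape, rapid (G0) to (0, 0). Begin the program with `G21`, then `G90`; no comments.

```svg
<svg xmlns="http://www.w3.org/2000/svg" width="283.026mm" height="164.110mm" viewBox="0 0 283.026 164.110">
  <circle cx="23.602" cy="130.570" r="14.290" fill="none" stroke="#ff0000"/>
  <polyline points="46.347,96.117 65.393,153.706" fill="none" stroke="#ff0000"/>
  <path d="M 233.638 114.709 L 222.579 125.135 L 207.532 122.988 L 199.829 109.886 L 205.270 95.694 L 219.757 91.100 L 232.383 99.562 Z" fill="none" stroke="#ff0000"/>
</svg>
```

Since the viewBox matches the mm dimensions, user units are millimetres directly. The only transform is the Y-flip y_m = 164.110 − y_svg.

Shape 1 is a circle drawn with `<circle>`. Its stroke #ff0000 means engrave at S324, F2459. After flipping Y the toolpath is (37.892,33.540) → (30.747,45.916) → (16.457,45.916) → (9.312,33.540) → (16.457,21.164) → (30.747,21.164) → (37.892,33.540), returning to the start.

Shape 2 is a line segment drawn with `<polyline>`. Its stroke #ff0000 means engrave at S324, F2459. After flipping Y the toolpath is (46.347,67.993) → (65.393,10.404).

Shape 3 is a regular polygon drawn with `<path>`. Its stroke #ff0000 means engrave at S324, F2459. After flipping Y the toolpath is (233.638,49.401) → (222.579,38.975) → (207.532,41.122) → (199.829,54.224) → (205.270,68.416) → (219.757,73.010) → (232.383,64.548) → (233.638,49.401), returning to the start.

G21
G90
G0 X37.892 Y33.540
M3 S324
G01 X30.747 Y45.916 F2459
G01 X16.457 Y45.916
G01 X9.312 Y33.540
G01 X16.457 Y21.164
G01 X30.747 Y21.164
G01 X37.892 Y33.540
G0 X46.347 Y67.993
M3 S324
G01 X65.393 Y10.404 F2459
G0 X233.638 Y49.401
M3 S324
G01 X222.579 Y38.975 F2459
G01 X207.532 Y41.122
G01 X199.829 Y54.224
G01 X205.270 Y68.416
G01 X219.757 Y73.010
G01 X232.383 Y64.548
G01 X233.638 Y49.401
M5
G0 X0.000 Y0.000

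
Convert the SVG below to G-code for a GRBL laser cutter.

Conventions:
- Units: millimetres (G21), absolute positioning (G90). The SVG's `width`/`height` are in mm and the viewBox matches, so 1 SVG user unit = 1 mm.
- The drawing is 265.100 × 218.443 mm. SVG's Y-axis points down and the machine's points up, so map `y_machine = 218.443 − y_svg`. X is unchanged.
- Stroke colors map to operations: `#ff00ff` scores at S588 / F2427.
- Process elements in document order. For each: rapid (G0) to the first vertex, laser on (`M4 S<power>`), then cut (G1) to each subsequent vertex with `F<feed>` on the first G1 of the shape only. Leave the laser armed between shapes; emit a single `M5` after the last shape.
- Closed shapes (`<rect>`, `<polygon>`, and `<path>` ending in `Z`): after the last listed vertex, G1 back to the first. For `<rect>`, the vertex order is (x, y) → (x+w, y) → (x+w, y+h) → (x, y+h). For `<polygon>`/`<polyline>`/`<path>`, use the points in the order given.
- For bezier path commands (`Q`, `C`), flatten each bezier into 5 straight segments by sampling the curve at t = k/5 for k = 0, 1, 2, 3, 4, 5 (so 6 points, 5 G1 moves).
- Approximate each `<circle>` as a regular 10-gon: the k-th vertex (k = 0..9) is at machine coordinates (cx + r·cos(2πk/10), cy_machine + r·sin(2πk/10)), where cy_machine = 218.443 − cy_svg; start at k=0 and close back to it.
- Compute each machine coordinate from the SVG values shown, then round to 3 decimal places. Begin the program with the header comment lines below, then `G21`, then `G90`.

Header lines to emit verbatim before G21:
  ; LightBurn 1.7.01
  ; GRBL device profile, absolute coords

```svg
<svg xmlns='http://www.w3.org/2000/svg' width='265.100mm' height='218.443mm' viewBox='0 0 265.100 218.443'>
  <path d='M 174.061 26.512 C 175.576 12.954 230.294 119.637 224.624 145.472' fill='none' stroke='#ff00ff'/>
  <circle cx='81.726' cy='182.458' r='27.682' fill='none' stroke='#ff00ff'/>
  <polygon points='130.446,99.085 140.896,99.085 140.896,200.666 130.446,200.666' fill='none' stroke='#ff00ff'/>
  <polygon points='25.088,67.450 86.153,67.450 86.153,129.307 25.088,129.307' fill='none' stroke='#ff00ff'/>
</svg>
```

; LightBurn 1.7.01
; GRBL device profile, absolute coords
G21
G90
G0 X174.061 Y191.931
M4 S588
G1 X180.446 Y187.246 F2427
G1 X194.147 Y163.355
G1 X209.712 Y129.910
G1 X221.688 Y96.565
G1 X224.624 Y72.971
G0 X109.408 Y35.985
M4 S588
G1 X104.121 Y52.256 F2427
G1 X90.280 Y62.312
G1 X73.172 Y62.312
G1 X59.331 Y52.256
G1 X54.044 Y35.985
G1 X59.331 Y19.714
G1 X73.172 Y9.658
G1 X90.280 Y9.658
G1 X104.121 Y19.714
G1 X109.408 Y35.985
G0 X130.446 Y119.358
M4 S588
G1 X140.896 Y119.358 F2427
G1 X140.896 Y17.777
G1 X130.446 Y17.777
G1 X130.446 Y119.358
G0 X25.088 Y150.993
M4 S588
G1 X86.153 Y150.993 F2427
G1 X86.153 Y89.136
G1 X25.088 Y89.136
G1 X25.088 Y150.993
M5

1 u = 1 mm; y_m = 218.443 − y.

[1] `<path>` cubic bezier, #ff00ff→score S588 F2427: (174.061,191.931) → (180.446,187.246) → (194.147,163.355) → (209.712,129.910) → (221.688,96.565) → (224.624,72.971)

[2] `<circle>` circle, #ff00ff→score S588 F2427: (109.408,35.985) → (104.121,52.256) → (90.280,62.312) → (73.172,62.312) → (59.331,52.256) → (54.044,35.985) → (59.331,19.714) → (73.172,9.658) → (90.280,9.658) → (104.121,19.714) → (109.408,35.985) (closed)

[3] `<polygon>` rectangle, #ff00ff→score S588 F2427: (130.446,119.358) → (140.896,119.358) → (140.896,17.777) → (130.446,17.777) → (130.446,119.358) (closed)

[4] `<polygon>` rectangle, #ff00ff→score S588 F2427: (25.088,150.993) → (86.153,150.993) → (86.153,89.136) → (25.088,89.136) → (25.088,150.993) (closed)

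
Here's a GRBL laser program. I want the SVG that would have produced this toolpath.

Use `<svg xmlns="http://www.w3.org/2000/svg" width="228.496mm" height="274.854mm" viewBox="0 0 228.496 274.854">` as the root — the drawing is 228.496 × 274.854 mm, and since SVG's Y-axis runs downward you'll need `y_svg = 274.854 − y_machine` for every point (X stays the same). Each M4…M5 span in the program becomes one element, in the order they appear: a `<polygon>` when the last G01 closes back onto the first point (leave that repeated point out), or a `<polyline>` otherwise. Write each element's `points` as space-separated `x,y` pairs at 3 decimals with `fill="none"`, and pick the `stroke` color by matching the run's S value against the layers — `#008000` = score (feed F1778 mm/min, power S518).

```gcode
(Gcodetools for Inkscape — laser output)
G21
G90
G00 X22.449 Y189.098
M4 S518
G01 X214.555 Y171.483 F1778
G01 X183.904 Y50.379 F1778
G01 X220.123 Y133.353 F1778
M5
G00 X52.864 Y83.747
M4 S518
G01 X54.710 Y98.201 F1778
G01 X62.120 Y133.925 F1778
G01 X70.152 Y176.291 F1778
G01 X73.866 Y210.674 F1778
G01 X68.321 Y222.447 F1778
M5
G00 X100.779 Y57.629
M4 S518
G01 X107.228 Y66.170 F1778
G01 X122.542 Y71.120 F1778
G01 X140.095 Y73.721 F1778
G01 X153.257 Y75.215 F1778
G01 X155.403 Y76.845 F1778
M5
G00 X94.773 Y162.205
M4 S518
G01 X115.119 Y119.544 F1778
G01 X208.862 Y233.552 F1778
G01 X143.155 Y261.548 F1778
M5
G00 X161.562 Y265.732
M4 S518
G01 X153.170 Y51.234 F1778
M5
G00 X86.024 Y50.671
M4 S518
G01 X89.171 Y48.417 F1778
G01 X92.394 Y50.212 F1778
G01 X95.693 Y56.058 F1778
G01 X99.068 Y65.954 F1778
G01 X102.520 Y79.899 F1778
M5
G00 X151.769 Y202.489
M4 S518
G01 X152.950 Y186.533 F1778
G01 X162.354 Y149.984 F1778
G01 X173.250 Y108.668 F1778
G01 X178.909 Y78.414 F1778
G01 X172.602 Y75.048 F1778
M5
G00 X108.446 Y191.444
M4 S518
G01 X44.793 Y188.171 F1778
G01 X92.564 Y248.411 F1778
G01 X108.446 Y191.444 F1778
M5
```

<svg xmlns="http://www.w3.org/2000/svg" width="228.496mm" height="274.854mm" viewBox="0 0 228.496 274.854">
  <polyline points="22.449,85.756 214.555,103.371 183.904,224.475 220.123,141.501" fill="none" stroke="#008000"/>
  <polyline points="52.864,191.107 54.710,176.653 62.120,140.929 70.152,98.563 73.866,64.180 68.321,52.407" fill="none" stroke="#008000"/>
  <polyline points="100.779,217.225 107.228,208.684 122.542,203.734 140.095,201.133 153.257,199.639 155.403,198.009" fill="none" stroke="#008000"/>
  <polyline points="94.773,112.649 115.119,155.310 208.862,41.302 143.155,13.306" fill="none" stroke="#008000"/>
  <polyline points="161.562,9.122 153.170,223.620" fill="none" stroke="#008000"/>
  <polyline points="86.024,224.183 89.171,226.437 92.394,224.642 95.693,218.796 99.068,208.900 102.520,194.955" fill="none" stroke="#008000"/>
  <polyline points="151.769,72.365 152.950,88.321 162.354,124.870 173.250,166.186 178.909,196.440 172.602,199.806" fill="none" stroke="#008000"/>
  <polygon points="108.446,83.410 44.793,86.683 92.564,26.443" fill="none" stroke="#008000"/>
</svg>

Machine Y-up, SVG Y-down with viewBox height 274.854, so y_svg = 274.854 − y_machine; X carries over. Every run uses S518, so all elements get stroke `#008000` (score).

Run 1: The run is open, so emit a `<polyline>` with points (Y-flipped): 22.449,85.756 214.555,103.371 183.904,224.475 220.123,141.501.

Run 2: The run is open, so emit a `<polyline>` with points (Y-flipped): 52.864,191.107 54.710,176.653 62.120,140.929 70.152,98.563 73.866,64.180 68.321,52.407.

Run 3: The run is open, so emit a `<polyline>` with points (Y-flipped): 100.779,217.225 107.228,208.684 122.542,203.734 140.095,201.133 153.257,199.639 155.403,198.009.

Run 4: The run is open, so emit a `<polyline>` with points (Y-flipped): 94.773,112.649 115.119,155.310 208.862,41.302 143.155,13.306.

Run 5: The run is open, so emit a `<polyline>` with points (Y-flipped): 161.562,9.122 153.170,223.620.

Run 6: The run is open, so emit a `<polyline>` with points (Y-flipped): 86.024,224.183 89.171,226.437 92.394,224.642 95.693,218.796 99.068,208.900 102.520,194.955.

Run 7: The run is open, so emit a `<polyline>` with points (Y-flipped): 151.769,72.365 152.950,88.321 162.354,124.870 173.250,166.186 178.909,196.440 172.602,199.806.

Run 8: The run returns to its start, so emit a `<polygon>` with points (Y-flipped): 108.446,83.410 44.793,86.683 92.564,26.443.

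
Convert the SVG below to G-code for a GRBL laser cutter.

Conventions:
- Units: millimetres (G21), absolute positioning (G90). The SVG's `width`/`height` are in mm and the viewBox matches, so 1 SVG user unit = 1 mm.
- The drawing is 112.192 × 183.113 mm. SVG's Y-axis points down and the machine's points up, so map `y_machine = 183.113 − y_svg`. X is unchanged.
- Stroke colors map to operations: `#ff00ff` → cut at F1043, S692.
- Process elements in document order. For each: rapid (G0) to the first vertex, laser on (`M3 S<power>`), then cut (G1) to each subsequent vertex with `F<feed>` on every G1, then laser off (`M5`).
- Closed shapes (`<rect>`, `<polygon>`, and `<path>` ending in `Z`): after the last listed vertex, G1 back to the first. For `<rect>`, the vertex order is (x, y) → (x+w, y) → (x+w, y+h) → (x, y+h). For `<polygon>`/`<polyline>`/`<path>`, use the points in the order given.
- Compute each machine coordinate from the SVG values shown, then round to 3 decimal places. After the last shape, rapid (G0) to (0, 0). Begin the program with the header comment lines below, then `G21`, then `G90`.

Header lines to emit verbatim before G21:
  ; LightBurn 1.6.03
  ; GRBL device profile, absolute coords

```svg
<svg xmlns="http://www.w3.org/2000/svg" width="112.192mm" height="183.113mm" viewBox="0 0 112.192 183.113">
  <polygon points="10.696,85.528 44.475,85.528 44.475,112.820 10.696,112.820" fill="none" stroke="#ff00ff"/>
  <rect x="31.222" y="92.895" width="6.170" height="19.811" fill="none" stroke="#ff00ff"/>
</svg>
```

; LightBurn 1.6.03
; GRBL device profile, absolute coords
G21
G90
G0 X10.696 Y97.585
M3 S692
G1 X44.475 Y97.585 F1043
G1 X44.475 Y70.293 F1043
G1 X10.696 Y70.293 F1043
G1 X10.696 Y97.585 F1043
M5
G0 X31.222 Y90.218
M3 S692
G1 X37.392 Y90.218 F1043
G1 X37.392 Y70.407 F1043
G1 X31.222 Y70.407 F1043
G1 X31.222 Y90.218 F1043
M5
G0 X0.000 Y0.000

Since the viewBox matches the mm dimensions, user units are millimetres directly. The only transform is the Y-flip y_m = 183.113 − y_svg.

Shape 1 is a rectangle drawn with `<polygon>`. Its stroke #ff00ff means cut at S692, F1043. After flipping Y the toolpath is (10.696,97.585) → (44.475,97.585) → (44.475,70.293) → (10.696,70.293) → (10.696,97.585), returning to the start.

Shape 2 is a rectangle drawn with `<rect>`. Its stroke #ff00ff means cut at S692, F1043. After flipping Y the toolpath is (31.222,90.218) → (37.392,90.218) → (37.392,70.407) → (31.222,70.407) → (31.222,90.218), returning to the start.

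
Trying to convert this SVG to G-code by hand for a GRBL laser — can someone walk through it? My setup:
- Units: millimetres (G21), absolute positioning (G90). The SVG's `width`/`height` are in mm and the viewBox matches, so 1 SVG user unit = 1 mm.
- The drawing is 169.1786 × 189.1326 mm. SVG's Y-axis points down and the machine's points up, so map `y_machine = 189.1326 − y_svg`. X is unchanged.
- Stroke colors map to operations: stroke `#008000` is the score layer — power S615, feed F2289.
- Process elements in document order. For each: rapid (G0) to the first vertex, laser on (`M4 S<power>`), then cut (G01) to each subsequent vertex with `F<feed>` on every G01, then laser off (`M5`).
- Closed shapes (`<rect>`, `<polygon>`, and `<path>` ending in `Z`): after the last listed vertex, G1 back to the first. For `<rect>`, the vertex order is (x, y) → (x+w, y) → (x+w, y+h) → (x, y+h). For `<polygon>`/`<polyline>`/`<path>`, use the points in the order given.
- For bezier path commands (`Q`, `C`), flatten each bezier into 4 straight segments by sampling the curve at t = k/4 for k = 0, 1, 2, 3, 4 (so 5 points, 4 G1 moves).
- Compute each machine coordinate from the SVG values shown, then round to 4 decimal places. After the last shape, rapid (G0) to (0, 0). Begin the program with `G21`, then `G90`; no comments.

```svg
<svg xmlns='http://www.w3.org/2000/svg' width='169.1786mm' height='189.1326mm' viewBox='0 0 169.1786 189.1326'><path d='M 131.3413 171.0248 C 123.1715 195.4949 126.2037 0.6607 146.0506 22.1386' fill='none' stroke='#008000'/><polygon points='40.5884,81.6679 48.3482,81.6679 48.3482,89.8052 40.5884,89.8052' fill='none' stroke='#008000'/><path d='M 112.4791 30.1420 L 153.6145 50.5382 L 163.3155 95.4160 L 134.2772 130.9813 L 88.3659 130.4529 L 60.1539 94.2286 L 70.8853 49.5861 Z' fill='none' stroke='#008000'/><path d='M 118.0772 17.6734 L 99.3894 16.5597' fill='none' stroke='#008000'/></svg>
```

Since the viewBox matches the mm dimensions, user units are millimetres directly. The only transform is the Y-flip y_m = 189.1326 − y_svg.

Shape 1 is a cubic bezier drawn with `<path>`. Its stroke #008000 means score at S615, F2289. After flipping Y the toolpath is (131.3413,18.1078) → (127.4020,34.0683) → (128.1897,91.4288) → (134.2305,149.3504) → (146.0506,166.9940).

Shape 2 is a rectangle drawn with `<polygon>`. Its stroke #008000 means score at S615, F2289. After flipping Y the toolpath is (40.5884,107.4647) → (48.3482,107.4647) → (48.3482,99.3274) → (40.5884,99.3274) → (40.5884,107.4647), returning to the start.

Shape 3 is a regular polygon drawn with `<path>`. Its stroke #008000 means score at S615, F2289. After flipping Y the toolpath is (112.4791,158.9906) → (153.6145,138.5944) → (163.3155,93.7166) → (134.2772,58.1513) → (88.3659,58.6797) → (60.1539,94.9040) → (70.8853,139.5465) → (112.4791,158.9906), returning to the start.

Shape 4 is a line segment drawn with `<path>`. Its stroke #008000 means score at S615, F2289. After flipping Y the toolpath is (118.0772,171.4592) → (99.3894,172.5729).

G21
G90
G0 X131.3413 Y18.1078
M4 S615
G01 X127.4020 Y34.0683 F2289
G01 X128.1897 Y91.4288 F2289
G01 X134.2305 Y149.3504 F2289
G01 X146.0506 Y166.9940 F2289
M5
G0 X40.5884 Y107.4647
M4 S615
G01 X48.3482 Y107.4647 F2289
G01 X48.3482 Y99.3274 F2289
G01 X40.5884 Y99.3274 F2289
G01 X40.5884 Y107.4647 F2289
M5
G0 X112.4791 Y158.9906
M4 S615
G01 X153.6145 Y138.5944 F2289
G01 X163.3155 Y93.7166 F2289
G01 X134.2772 Y58.1513 F2289
G01 X88.3659 Y58.6797 F2289
G01 X60.1539 Y94.9040 F2289
G01 X70.8853 Y139.5465 F2289
G01 X112.4791 Y158.9906 F2289
M5
G0 X118.0772 Y171.4592
M4 S615
G01 X99.3894 Y172.5729 F2289
M5
G0 X0.0000 Y0.0000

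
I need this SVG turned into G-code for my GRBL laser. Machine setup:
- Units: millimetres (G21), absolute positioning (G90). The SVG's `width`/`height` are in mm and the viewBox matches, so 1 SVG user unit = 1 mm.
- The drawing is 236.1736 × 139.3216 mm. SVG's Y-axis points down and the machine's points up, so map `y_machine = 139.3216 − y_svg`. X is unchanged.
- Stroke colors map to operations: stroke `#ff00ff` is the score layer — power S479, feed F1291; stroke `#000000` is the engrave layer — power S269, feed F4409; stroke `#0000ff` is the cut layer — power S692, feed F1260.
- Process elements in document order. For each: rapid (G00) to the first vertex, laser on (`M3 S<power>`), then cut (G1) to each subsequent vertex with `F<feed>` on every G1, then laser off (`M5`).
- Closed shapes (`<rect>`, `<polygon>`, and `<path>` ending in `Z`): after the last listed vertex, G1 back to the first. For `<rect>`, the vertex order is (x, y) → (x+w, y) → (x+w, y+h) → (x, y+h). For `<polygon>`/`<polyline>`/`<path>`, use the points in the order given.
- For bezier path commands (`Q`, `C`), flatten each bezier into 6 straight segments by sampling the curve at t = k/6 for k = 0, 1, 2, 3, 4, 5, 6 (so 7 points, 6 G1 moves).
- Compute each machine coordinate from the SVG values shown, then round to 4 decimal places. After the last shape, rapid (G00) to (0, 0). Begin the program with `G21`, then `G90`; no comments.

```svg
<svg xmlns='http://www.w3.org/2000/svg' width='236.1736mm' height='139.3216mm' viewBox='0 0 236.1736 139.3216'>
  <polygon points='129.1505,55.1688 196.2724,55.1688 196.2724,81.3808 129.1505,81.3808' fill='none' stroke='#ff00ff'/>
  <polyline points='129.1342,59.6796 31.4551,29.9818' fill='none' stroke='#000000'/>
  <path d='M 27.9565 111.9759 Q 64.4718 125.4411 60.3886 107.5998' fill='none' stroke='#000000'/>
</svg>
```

G21
G90
G00 X129.1505 Y84.1528
M3 S479
G1 X196.2724 Y84.1528 F1291
G1 X196.2724 Y57.9408 F1291
G1 X129.1505 Y57.9408 F1291
G1 X129.1505 Y84.1528 F1291
M5
G00 X129.1342 Y79.6420
M3 S269
G1 X31.4551 Y109.3398 F4409
M5
G00 X27.9565 Y27.3457
M3 S269
G1 X39.0005 Y23.7269 F4409
G1 X47.7891 Y21.8474 F4409
G1 X54.3222 Y21.7071 F4409
G1 X58.5998 Y23.3061 F4409
G1 X60.6219 Y26.6443 F4409
G1 X60.3886 Y31.7218 F4409
M5
G00 X0.0000 Y0.0000

Since the viewBox matches the mm dimensions, user units are millimetres directly. The only transform is the Y-flip y_m = 139.3216 − y_svg.

Shape 1 is a rectangle drawn with `<polygon>`. Its stroke #ff00ff means score at S479, F1291. After flipping Y the toolpath is (129.1505,84.1528) → (196.2724,84.1528) → (196.2724,57.9408) → (129.1505,57.9408) → (129.1505,84.1528), returning to the start.

Shape 2 is a line segment drawn with `<polyline>`. Its stroke #000000 means engrave at S269, F4409. After flipping Y the toolpath is (129.1342,79.6420) → (31.4551,109.3398).

Shape 3 is a quadratic bezier drawn with `<path>`. Its stroke #000000 means engrave at S269, F4409. After flipping Y the toolpath is (27.9565,27.3457) → (39.0005,23.7269) → (47.7891,21.8474) → (54.3222,21.7071) → (58.5998,23.3061) → (60.6219,26.6443) → (60.3886,31.7218).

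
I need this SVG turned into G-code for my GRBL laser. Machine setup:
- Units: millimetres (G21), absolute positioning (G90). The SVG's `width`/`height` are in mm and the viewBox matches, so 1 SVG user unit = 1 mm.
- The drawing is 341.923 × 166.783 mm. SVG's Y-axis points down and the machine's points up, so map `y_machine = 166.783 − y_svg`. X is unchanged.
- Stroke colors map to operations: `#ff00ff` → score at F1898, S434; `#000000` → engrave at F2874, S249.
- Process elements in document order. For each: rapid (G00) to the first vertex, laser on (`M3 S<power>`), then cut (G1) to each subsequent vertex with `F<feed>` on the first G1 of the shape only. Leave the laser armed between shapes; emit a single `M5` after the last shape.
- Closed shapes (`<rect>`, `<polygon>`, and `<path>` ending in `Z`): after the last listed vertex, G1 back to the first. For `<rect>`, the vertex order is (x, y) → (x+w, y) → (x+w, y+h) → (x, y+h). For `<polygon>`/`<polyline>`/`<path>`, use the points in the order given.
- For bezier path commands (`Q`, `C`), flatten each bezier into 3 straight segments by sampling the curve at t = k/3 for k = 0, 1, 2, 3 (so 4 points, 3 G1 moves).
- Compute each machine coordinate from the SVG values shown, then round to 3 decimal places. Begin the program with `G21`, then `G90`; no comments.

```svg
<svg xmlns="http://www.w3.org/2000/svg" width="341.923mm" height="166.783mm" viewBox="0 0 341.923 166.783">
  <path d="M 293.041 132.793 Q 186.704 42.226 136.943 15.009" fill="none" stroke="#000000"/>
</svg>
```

G21
G90
G00 X293.041 Y33.990
M3 S249
G1 X228.436 Y87.329 F2874
G1 X176.403 Y126.590
G1 X136.943 Y151.774
M5

1 u = 1 mm; y_m = 166.783 − y.

[1] `<path>` quadratic bezier, #000000→engrave S249 F2874: (293.041,33.990) → (228.436,87.329) → (176.403,126.590) → (136.943,151.774)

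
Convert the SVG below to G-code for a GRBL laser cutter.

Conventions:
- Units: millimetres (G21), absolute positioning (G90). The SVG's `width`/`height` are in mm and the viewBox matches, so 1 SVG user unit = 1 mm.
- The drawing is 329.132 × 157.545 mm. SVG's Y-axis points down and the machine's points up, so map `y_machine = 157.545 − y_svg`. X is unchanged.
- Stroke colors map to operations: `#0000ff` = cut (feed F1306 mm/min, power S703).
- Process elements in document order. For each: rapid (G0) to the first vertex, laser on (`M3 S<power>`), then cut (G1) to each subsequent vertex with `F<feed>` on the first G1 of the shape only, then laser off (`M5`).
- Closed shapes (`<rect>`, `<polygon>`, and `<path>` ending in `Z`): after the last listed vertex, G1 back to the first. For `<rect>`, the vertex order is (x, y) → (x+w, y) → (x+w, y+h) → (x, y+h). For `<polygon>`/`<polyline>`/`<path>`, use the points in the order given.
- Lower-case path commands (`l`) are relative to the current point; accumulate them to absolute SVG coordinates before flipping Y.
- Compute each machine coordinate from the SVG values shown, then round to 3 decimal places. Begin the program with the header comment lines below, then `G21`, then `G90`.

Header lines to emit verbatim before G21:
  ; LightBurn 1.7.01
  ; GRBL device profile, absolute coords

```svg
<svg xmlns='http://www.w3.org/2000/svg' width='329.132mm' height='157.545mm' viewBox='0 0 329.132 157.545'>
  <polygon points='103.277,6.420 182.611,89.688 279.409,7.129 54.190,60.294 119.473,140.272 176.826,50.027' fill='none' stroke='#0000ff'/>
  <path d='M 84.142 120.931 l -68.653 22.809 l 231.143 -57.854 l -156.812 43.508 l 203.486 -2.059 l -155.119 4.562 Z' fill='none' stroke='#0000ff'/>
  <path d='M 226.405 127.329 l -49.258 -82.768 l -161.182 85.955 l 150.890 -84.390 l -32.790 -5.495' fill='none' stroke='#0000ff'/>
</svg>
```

1 u = 1 mm; y_m = 157.545 − y.

[1] `<polygon>` closed polygon, #0000ff→cut S703 F1306: (103.277,151.125) → (182.611,67.857) → (279.409,150.416) → (54.190,97.251) → (119.473,17.273) → (176.826,107.518) → (103.277,151.125) (closed)

[2] `<path>` closed polygon, #0000ff→cut S703 F1306: (84.142,36.614) → (15.489,13.805) → (246.632,71.659) → (89.820,28.151) → (293.306,30.210) → (138.187,25.648) → (84.142,36.614) (closed)

[3] `<path>` open polyline, #0000ff→cut S703 F1306: (226.405,30.216) → (177.147,112.984) → (15.965,27.029) → (166.855,111.419) → (134.065,116.914)

; LightBurn 1.7.01
; GRBL device profile, absolute coords
G21
G90
G0 X103.277 Y151.125
M3 S703
G1 X182.611 Y67.857 F1306
G1 X279.409 Y150.416
G1 X54.190 Y97.251
G1 X119.473 Y17.273
G1 X176.826 Y107.518
G1 X103.277 Y151.125
M5
G0 X84.142 Y36.614
M3 S703
G1 X15.489 Y13.805 F1306
G1 X246.632 Y71.659
G1 X89.820 Y28.151
G1 X293.306 Y30.210
G1 X138.187 Y25.648
G1 X84.142 Y36.614
M5
G0 X226.405 Y30.216
M3 S703
G1 X177.147 Y112.984 F1306
G1 X15.965 Y27.029
G1 X166.855 Y111.419
G1 X134.065 Y116.914
M5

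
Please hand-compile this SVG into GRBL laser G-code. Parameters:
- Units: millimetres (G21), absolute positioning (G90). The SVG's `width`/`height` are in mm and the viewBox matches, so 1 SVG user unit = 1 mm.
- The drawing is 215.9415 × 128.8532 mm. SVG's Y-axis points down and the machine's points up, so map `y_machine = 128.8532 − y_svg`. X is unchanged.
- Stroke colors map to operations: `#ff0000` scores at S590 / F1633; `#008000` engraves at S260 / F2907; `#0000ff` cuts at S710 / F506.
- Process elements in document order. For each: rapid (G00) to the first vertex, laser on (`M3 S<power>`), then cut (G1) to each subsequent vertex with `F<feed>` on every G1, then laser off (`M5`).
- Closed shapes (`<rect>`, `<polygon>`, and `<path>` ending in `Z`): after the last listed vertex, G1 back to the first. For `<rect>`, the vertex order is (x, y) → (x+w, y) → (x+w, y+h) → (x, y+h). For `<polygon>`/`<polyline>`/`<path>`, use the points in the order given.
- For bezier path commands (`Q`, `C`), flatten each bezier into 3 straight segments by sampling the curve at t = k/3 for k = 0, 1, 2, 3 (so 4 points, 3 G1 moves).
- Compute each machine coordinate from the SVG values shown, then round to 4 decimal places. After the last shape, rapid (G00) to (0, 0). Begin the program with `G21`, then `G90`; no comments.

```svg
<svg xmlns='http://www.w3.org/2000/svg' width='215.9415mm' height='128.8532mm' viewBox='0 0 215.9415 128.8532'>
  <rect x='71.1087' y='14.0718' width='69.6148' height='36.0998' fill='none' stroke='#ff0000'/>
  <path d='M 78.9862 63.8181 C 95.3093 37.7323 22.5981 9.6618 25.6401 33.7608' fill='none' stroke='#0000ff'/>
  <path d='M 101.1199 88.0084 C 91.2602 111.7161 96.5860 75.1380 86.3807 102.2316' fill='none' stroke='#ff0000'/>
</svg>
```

viewBox `0 0 215.9415 128.8532` with mm width/height → 1 unit = 1 mm. Flip: y_m = 128.8532 − y_svg.

**Shape 1** — `<rect>` rectangle, stroke `#ff0000` → score (S590, F1633). Machine vertices: (71.1087,114.7814) → (140.7235,114.7814) → (140.7235,78.6816) → (71.1087,78.6816) → (71.1087,114.7814). Closed: final G1 returns to the first vertex.

**Shape 2** — `<path>` cubic bezier, stroke `#0000ff` → cut (S710, F506). Control points (SVG): P0=(78.9862,63.8181), P1=(95.3093,37.7323), P2=(22.5981,9.6618), P3=(25.6401,33.7608); sampled at t=k/3. Machine vertices: (78.9862,65.0351) → (71.7344,89.7768) → (41.7459,103.8073) → (25.6401,95.0924). Open path.

**Shape 3** — `<path>` cubic bezier, stroke `#ff0000` → score (S590, F1633). Control points (SVG): P0=(101.1199,88.0084), P1=(91.2602,111.7161), P2=(96.5860,75.1380), P3=(86.3807,102.2316); sampled at t=k/3. Machine vertices: (101.1199,40.8448) → (95.1844,32.6413) → (92.5466,37.0823) → (86.3807,26.6216). Open path.

G21
G90
G00 X71.1087 Y114.7814
M3 S590
G1 X140.7235 Y114.7814 F1633
G1 X140.7235 Y78.6816 F1633
G1 X71.1087 Y78.6816 F1633
G1 X71.1087 Y114.7814 F1633
M5
G00 X78.9862 Y65.0351
M3 S710
G1 X71.7344 Y89.7768 F506
G1 X41.7459 Y103.8073 F506
G1 X25.6401 Y95.0924 F506
M5
G00 X101.1199 Y40.8448
M3 S590
G1 X95.1844 Y32.6413 F1633
G1 X92.5466 Y37.0823 F1633
G1 X86.3807 Y26.6216 F1633
M5
G00 X0.0000 Y0.0000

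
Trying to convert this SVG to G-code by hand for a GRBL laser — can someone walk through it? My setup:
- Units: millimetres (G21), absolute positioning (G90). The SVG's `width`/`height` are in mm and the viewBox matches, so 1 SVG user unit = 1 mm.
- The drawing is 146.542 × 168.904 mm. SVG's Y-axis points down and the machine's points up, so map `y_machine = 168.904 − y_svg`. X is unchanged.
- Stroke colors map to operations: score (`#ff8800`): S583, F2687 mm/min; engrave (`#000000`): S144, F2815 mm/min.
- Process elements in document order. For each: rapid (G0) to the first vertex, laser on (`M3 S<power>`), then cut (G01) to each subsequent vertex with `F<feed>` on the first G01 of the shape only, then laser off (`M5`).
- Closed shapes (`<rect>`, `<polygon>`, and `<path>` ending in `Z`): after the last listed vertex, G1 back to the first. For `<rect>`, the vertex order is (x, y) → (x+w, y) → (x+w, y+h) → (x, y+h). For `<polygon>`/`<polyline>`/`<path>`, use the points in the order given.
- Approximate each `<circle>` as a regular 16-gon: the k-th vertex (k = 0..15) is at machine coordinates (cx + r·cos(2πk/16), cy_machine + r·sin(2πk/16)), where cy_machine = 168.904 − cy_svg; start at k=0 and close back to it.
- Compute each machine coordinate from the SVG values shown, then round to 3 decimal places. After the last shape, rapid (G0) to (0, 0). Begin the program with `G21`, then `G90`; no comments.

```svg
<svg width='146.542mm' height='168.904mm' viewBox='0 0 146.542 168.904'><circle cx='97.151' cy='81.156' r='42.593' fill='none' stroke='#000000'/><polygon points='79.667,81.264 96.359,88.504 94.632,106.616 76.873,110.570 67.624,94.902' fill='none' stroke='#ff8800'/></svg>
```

G21
G90
G0 X139.744 Y87.748
M3 S144
G01 X136.502 Y104.048 F2815
G01 X127.269 Y117.866
G01 X113.451 Y127.099
G01 X97.151 Y130.341
G01 X80.851 Y127.099
G01 X67.033 Y117.866
G01 X57.800 Y104.048
G01 X54.558 Y87.748
G01 X57.800 Y71.448
G01 X67.033 Y57.630
G01 X80.851 Y48.397
G01 X97.151 Y45.155
G01 X113.451 Y48.397
G01 X127.269 Y57.630
G01 X136.502 Y71.448
G01 X139.744 Y87.748
M5
G0 X79.667 Y87.640
M3 S583
G01 X96.359 Y80.400 F2687
G01 X94.632 Y62.288
G01 X76.873 Y58.334
G01 X67.624 Y74.002
G01 X79.667 Y87.640
M5
G0 X0.000 Y0.000

viewBox `0 0 146.542 168.904` with mm width/height → 1 unit = 1 mm. Flip: y_m = 168.904 − y_svg.

**Shape 1** — `<circle>` circle, stroke `#000000` → engrave (S144, F2815). Machine vertices: (139.744,87.748) → (136.502,104.048) → (127.269,117.866) → (113.451,127.099) → (97.151,130.341) → (80.851,127.099) → (67.033,117.866) → (57.800,104.048) → (54.558,87.748) → (57.800,71.448) → (67.033,57.630) → (80.851,48.397) → (97.151,45.155) → (113.451,48.397) → (127.269,57.630) → (136.502,71.448) → (139.744,87.748). Closed: final G1 returns to the first vertex.

**Shape 2** — `<polygon>` regular polygon, stroke `#ff8800` → score (S583, F2687). Machine vertices: (79.667,87.640) → (96.359,80.400) → (94.632,62.288) → (76.873,58.334) → (67.624,74.002) → (79.667,87.640). Closed: final G1 returns to the first vertex.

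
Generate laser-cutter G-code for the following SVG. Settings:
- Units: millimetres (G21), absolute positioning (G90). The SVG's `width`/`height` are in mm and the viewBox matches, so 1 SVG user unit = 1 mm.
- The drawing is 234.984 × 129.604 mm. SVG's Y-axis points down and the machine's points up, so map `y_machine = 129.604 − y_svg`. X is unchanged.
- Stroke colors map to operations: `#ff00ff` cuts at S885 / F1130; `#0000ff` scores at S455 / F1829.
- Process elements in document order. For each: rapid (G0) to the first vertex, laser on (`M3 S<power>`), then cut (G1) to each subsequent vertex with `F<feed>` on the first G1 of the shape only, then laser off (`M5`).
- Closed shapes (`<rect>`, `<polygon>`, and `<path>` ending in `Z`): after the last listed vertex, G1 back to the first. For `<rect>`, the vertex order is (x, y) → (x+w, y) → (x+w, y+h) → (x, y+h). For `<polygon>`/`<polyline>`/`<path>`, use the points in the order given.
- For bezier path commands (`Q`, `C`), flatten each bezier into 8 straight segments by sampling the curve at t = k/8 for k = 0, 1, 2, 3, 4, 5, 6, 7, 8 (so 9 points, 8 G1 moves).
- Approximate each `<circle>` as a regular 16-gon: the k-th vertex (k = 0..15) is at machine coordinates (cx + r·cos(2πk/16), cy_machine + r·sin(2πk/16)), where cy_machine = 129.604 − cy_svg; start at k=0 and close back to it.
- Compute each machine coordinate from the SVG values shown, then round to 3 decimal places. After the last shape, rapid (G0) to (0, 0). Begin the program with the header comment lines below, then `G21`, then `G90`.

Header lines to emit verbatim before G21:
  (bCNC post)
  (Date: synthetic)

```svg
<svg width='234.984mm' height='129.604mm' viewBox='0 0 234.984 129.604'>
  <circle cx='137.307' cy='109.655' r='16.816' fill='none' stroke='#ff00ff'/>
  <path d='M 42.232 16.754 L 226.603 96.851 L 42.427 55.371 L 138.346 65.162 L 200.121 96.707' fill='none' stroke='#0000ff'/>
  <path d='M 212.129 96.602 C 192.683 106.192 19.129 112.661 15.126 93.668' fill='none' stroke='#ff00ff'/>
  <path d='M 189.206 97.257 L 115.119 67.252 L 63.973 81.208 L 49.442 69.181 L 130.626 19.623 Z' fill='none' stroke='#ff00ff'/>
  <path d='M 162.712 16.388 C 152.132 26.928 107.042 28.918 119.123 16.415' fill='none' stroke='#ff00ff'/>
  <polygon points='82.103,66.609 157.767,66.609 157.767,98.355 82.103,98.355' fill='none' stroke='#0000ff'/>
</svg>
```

(bCNC post)
(Date: synthetic)
G21
G90
G0 X154.123 Y19.949
M3 S885
G1 X152.843 Y26.384 F1130
G1 X149.198 Y31.840
G1 X143.742 Y35.485
G1 X137.307 Y36.765
G1 X130.872 Y35.485
G1 X125.416 Y31.840
G1 X121.771 Y26.384
G1 X120.491 Y19.949
G1 X121.771 Y13.514
G1 X125.416 Y8.058
G1 X130.872 Y4.413
G1 X137.307 Y3.133
G1 X143.742 Y4.413
G1 X149.198 Y8.058
G1 X152.843 Y13.514
G1 X154.123 Y19.949
M5
G0 X42.232 Y112.850
M3 S455
G1 X226.603 Y32.753 F1829
G1 X42.427 Y74.233
G1 X138.346 Y64.442
G1 X200.121 Y32.897
M5
G0 X212.129 Y33.002
M3 S885
G1 X198.245 Y29.596 F1130
G1 X173.706 Y26.744
G1 X142.306 Y24.708
G1 X107.836 Y23.750
G1 X74.091 Y24.133
G1 X44.862 Y26.116
G1 X23.943 Y29.964
G1 X15.126 Y35.936
M5
G0 X189.206 Y32.347
M3 S885
G1 X115.119 Y62.352 F1130
G1 X63.973 Y48.396
G1 X49.442 Y60.423
G1 X130.626 Y109.981
G1 X189.206 Y32.347
M5
G0 X162.712 Y113.216
M3 S885
G1 X157.306 Y109.676 F1130
G1 X149.739 Y107.007
G1 X141.085 Y105.279
G1 X132.420 Y104.561
G1 X124.816 Y104.924
G1 X119.349 Y106.436
G1 X117.093 Y109.168
G1 X119.123 Y113.189
M5
G0 X82.103 Y62.995
M3 S455
G1 X157.767 Y62.995 F1829
G1 X157.767 Y31.249
G1 X82.103 Y31.249
G1 X82.103 Y62.995
M5
G0 X0.000 Y0.000

viewBox `0 0 234.984 129.604` with mm width/height → 1 unit = 1 mm. Flip: y_m = 129.604 − y_svg.

**Shape 1** — `<circle>` circle, stroke `#ff00ff` → cut (S885, F1130). Machine vertices: (154.123,19.949) → (152.843,26.384) → (149.198,31.840) → (143.742,35.485) → (137.307,36.765) → (130.872,35.485) → (125.416,31.840) → (121.771,26.384) → (120.491,19.949) → (121.771,13.514) → (125.416,8.058) → (130.872,4.413) → (137.307,3.133) → (143.742,4.413) → (149.198,8.058) → (152.843,13.514) → (154.123,19.949). Closed: final G1 returns to the first vertex.

**Shape 2** — `<path>` open polyline, stroke `#0000ff` → score (S455, F1829). Machine vertices: (42.232,112.850) → (226.603,32.753) → (42.427,74.233) → (138.346,64.442) → (200.121,32.897). Open path.

**Shape 3** — `<path>` cubic bezier, stroke `#ff00ff` → cut (S885, F1130). Control points (SVG): P0=(212.129,96.602), P1=(192.683,106.192), P2=(19.129,112.661), P3=(15.126,93.668); sampled at t=k/8. Machine vertices: (212.129,33.002) → (198.245,29.596) → (173.706,26.744) → (142.306,24.708) → (107.836,23.750) → (74.091,24.133) → (44.862,26.116) → (23.943,29.964) → (15.126,35.936). Open path.

**Shape 4** — `<path>` closed polygon, stroke `#ff00ff` → cut (S885, F1130). Machine vertices: (189.206,32.347) → (115.119,62.352) → (63.973,48.396) → (49.442,60.423) → (130.626,109.981) → (189.206,32.347). Closed: final G1 returns to the first vertex.

**Shape 5** — `<path>` cubic bezier, stroke `#ff00ff` → cut (S885, F1130). Control points (SVG): P0=(162.712,16.388), P1=(152.132,26.928), P2=(107.042,28.918), P3=(119.123,16.415); sampled at t=k/8. Machine vertices: (162.712,113.216) → (157.306,109.676) → (149.739,107.007) → (141.085,105.279) → (132.420,104.561) → (124.816,104.924) → (119.349,106.436) → (117.093,109.168) → (119.123,113.189). Open path.

**Shape 6** — `<polygon>` rectangle, stroke `#0000ff` → score (S455, F1829). Machine vertices: (82.103,62.995) → (157.767,62.995) → (157.767,31.249) → (82.103,31.249) → (82.103,62.995). Closed: final G1 returns to the first vertex.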